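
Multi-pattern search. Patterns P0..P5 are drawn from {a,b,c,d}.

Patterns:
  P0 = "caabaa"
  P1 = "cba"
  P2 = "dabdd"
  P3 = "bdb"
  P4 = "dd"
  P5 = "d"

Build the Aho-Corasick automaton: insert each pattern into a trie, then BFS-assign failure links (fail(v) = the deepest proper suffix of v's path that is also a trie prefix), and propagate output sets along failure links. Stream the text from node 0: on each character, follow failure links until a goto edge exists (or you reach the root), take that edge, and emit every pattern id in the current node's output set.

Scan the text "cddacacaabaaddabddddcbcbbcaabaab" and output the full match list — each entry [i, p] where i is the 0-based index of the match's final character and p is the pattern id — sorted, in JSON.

Build:
Trie (insert patterns):
  n0 'ε': b→14 c→1 d→9
  n1 'c': a→2 b→7
  n2 'ca': a→3
  n3 'caa': b→4
  n4 'caab': a→5
  n5 'caaba': a→6
  n6 'caabaa': ·  ←P0
  n7 'cb': a→8
  n8 'cba': ·  ←P1
  n9 'd': a→10 d→17  ←P5
  n10 'da': b→11
  n11 'dab': d→12
  n12 'dabd': d→13
  n13 'dabdd': ·  ←P2
  n14 'b': d→15
  n15 'bd': b→16
  n16 'bdb': ·  ←P3
  n17 'dd': ·  ←P4

Failure links (BFS by depth):
  n1('c'): parent n0 fail=0; on 'c' 0 → fail=0;  out ∅∪∅=∅
  n9('d'): parent n0 fail=0; on 'd' 0 → fail=0;  out {5}∪∅={5}
  n14('b'): parent n0 fail=0; on 'b' 0 → fail=0;  out ∅∪∅=∅
  n2('ca'): parent n1 fail=0; on 'a' 0 → fail=0;  out ∅∪∅=∅
  n7('cb'): parent n1 fail=0; on 'b' 0 → fail=14;  out ∅∪∅=∅
  n10('da'): parent n9 fail=0; on 'a' 0 → fail=0;  out ∅∪∅=∅
  n15('bd'): parent n14 fail=0; on 'd' 0 → fail=9;  out ∅∪{5}={5}
  n17('dd'): parent n9 fail=0; on 'd' 0 → fail=9;  out {4}∪{5}={4,5}
  n3('caa'): parent n2 fail=0; on 'a' 0 → fail=0;  out ∅∪∅=∅
  n8('cba'): parent n7 fail=14; on 'a' 14→0 → fail=0;  out {1}∪∅={1}
  n11('dab'): parent n10 fail=0; on 'b' 0 → fail=14;  out ∅∪∅=∅
  n16('bdb'): parent n15 fail=9; on 'b' 9→0 → fail=14;  out {3}∪∅={3}
  n4('caab'): parent n3 fail=0; on 'b' 0 → fail=14;  out ∅∪∅=∅
  n12('dabd'): parent n11 fail=14; on 'd' 14 → fail=15;  out ∅∪{5}={5}
  n5('caaba'): parent n4 fail=14; on 'a' 14→0 → fail=0;  out ∅∪∅=∅
  n13('dabdd'): parent n12 fail=15; on 'd' 15→9 → fail=17;  out {2}∪{4,5}={2,4,5}
  n6('caabaa'): parent n5 fail=0; on 'a' 0 → fail=0;  out {0}∪∅={0}

Run:
i=0 'c': node 0→1
i=1 'd': node 1→9 (via fail)  emit P5@[1:1]
i=2 'd': node 9→17  emit P4@[1:2],P5@[2:2]
i=3 'a': node 17→10 (via fail)
i=4 'c': node 10→1 (via fail)
i=5 'a': node 1→2
i=6 'c': node 2→1 (via fail)
i=7 'a': node 1→2
i=8 'a': node 2→3
i=9 'b': node 3→4
i=10 'a': node 4→5
i=11 'a': node 5→6  emit P0@[6:11]
i=12 'd': node 6→9 (via fail)  emit P5@[12:12]
i=13 'd': node 9→17  emit P4@[12:13],P5@[13:13]
i=14 'a': node 17→10 (via fail)
i=15 'b': node 10→11
i=16 'd': node 11→12  emit P5@[16:16]
i=17 'd': node 12→13  emit P2@[13:17],P4@[16:17],P5@[17:17]
i=18 'd': node 13→17 (via fail)  emit P4@[17:18],P5@[18:18]
i=19 'd': node 17→17 (via fail)  emit P4@[18:19],P5@[19:19]
i=20 'c': node 17→1 (via fail)
i=21 'b': node 1→7
i=22 'c': node 7→1 (via fail)
i=23 'b': node 1→7
i=24 'b': node 7→14 (via fail)
i=25 'c': node 14→1 (via fail)
i=26 'a': node 1→2
i=27 'a': node 2→3
i=28 'b': node 3→4
i=29 'a': node 4→5
i=30 'a': node 5→6  emit P0@[25:30]
i=31 'b': node 6→14 (via fail)

All matches (sorted): [[1,5],[2,4],[2,5],[11,0],[12,5],[13,4],[13,5],[16,5],[17,2],[17,4],[17,5],[18,4],[18,5],[19,4],[19,5],[30,0]]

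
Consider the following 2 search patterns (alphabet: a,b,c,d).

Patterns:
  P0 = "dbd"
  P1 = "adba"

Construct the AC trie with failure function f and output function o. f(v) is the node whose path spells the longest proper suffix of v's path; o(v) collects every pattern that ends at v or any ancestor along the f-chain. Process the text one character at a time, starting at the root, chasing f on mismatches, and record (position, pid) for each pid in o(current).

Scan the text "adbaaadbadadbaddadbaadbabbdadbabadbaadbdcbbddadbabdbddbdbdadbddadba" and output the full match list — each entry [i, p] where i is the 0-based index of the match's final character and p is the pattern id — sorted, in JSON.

Build:
Trie nodes:
  n0 'ε': a→4 d→1
  n1 'd': b→2
  n2 'db': d→3
  n3 'dbd': ·  [P0 ends]
  n4 'a': d→5
  n5 'ad': b→6
  n6 'adb': a→7
  n7 'adba': ·  [P1 ends]

BFS fail/out derivation:
  fail(1) 'd': from fail(0)=0 chase 'd': 0 ⇒ 0;  out=∅∪out(0)=∅
  fail(4) 'a': from fail(0)=0 chase 'a': 0 ⇒ 0;  out=∅∪out(0)=∅
  fail(2) 'db': from fail(1)=0 chase 'b': 0 ⇒ 0;  out=∅∪out(0)=∅
  fail(5) 'ad': from fail(4)=0 chase 'd': 0 ⇒ 1;  out=∅∪out(1)=∅
  fail(3) 'dbd': from fail(2)=0 chase 'd': 0 ⇒ 1;  out={0}∪out(1)={0}
  fail(6) 'adb': from fail(5)=1 chase 'b': 1 ⇒ 2;  out=∅∪out(2)=∅
  fail(7) 'adba': from fail(6)=2 chase 'a': 2→0 ⇒ 4;  out={1}∪out(4)={1}

Run:
i=0 'a': node 0→4
i=1 'd': node 4→5
i=2 'b': node 5→6
i=3 'a': node 6→7  ** P1@[0:3]
i=4 'a': node 7→4 ·f
i=5 'a': node 4→4 ·f
i=6 'd': node 4→5
i=7 'b': node 5→6
i=8 'a': node 6→7  ** P1@[5:8]
i=9 'd': node 7→5 ·f
i=10 'a': node 5→4 ·f
i=11 'd': node 4→5
i=12 'b': node 5→6
i=13 'a': node 6→7  ** P1@[10:13]
i=14 'd': node 7→5 ·f
i=15 'd': node 5→1 ·f
i=16 'a': node 1→4 ·f
i=17 'd': node 4→5
i=18 'b': node 5→6
i=19 'a': node 6→7  ** P1@[16:19]
i=20 'a': node 7→4 ·f
i=21 'd': node 4→5
i=22 'b': node 5→6
i=23 'a': node 6→7  ** P1@[20:23]
i=24 'b': node 7→0 ·f
i=25 'b': node 0→0
i=26 'd': node 0→1
i=27 'a': node 1→4 ·f
i=28 'd': node 4→5
i=29 'b': node 5→6
i=30 'a': node 6→7  ** P1@[27:30]
i=31 'b': node 7→0 ·f
i=32 'a': node 0→4
i=33 'd': node 4→5
i=34 'b': node 5→6
i=35 'a': node 6→7  ** P1@[32:35]
i=36 'a': node 7→4 ·f
i=37 'd': node 4→5
i=38 'b': node 5→6
i=39 'd': node 6→3 ·f  ** P0@[37:39]
i=40 'c': node 3→0 ·f
i=41 'b': node 0→0
i=42 'b': node 0→0
i=43 'd': node 0→1
i=44 'd': node 1→1 ·f
i=45 'a': node 1→4 ·f
i=46 'd': node 4→5
i=47 'b': node 5→6
i=48 'a': node 6→7  ** P1@[45:48]
i=49 'b': node 7→0 ·f
i=50 'd': node 0→1
i=51 'b': node 1→2
i=52 'd': node 2→3  ** P0@[50:52]
i=53 'd': node 3→1 ·f
i=54 'b': node 1→2
i=55 'd': node 2→3  ** P0@[53:55]
i=56 'b': node 3→2 ·f
i=57 'd': node 2→3  ** P0@[55:57]
i=58 'a': node 3→4 ·f
i=59 'd': node 4→5
i=60 'b': node 5→6
i=61 'd': node 6→3 ·f  ** P0@[59:61]
i=62 'd': node 3→1 ·f
i=63 'a': node 1→4 ·f
i=64 'd': node 4→5
i=65 'b': node 5→6
i=66 'a': node 6→7  ** P1@[63:66]

Matches: [[3,1],[8,1],[13,1],[19,1],[23,1],[30,1],[35,1],[39,0],[48,1],[52,0],[55,0],[57,0],[61,0],[66,1]]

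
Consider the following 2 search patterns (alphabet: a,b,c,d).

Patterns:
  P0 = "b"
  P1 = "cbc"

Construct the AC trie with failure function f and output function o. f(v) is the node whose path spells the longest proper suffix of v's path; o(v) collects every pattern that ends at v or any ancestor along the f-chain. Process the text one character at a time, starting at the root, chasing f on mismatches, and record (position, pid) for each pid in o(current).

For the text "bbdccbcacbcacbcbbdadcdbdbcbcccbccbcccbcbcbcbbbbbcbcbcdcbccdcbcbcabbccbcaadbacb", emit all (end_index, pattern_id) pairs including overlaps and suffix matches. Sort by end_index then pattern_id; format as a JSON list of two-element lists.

Construct AC machine:
Trie (insert patterns):
  0='ε' goto b→1 c→2
  1='b' goto ·  ←P0
  2='c' goto b→3
  3='cb' goto c→4
  4='cbc' goto ·  ←P1

Failure links (BFS by depth):
  n1('b'): parent n0 fail=0; on 'b' 0 → fail=0;  out {0}∪∅={0}
  n2('c'): parent n0 fail=0; on 'c' 0 → fail=0;  out ∅∪∅=∅
  n3('cb'): parent n2 fail=0; on 'b' 0 → fail=1;  out ∅∪{0}={0}
  n4('cbc'): parent n3 fail=1; on 'c' 1→0 → fail=2;  out {1}∪∅={1}

Text stream:
[0] read 'b'  n0⇒n1  → match P0@[0:0]
[1] read 'b'  n1⇒n1 ·f  → match P0@[1:1]
[2] read 'd'  n1⇒n0 ·f
[3] read 'c'  n0⇒n2
[4] read 'c'  n2⇒n2 ·f
[5] read 'b'  n2⇒n3  → match P0@[5:5]
[6] read 'c'  n3⇒n4  → match P1@[4:6]
[7] read 'a'  n4⇒n0 ·f
[8] read 'c'  n0⇒n2
[9] read 'b'  n2⇒n3  → match P0@[9:9]
[10] read 'c'  n3⇒n4  → match P1@[8:10]
[11] read 'a'  n4⇒n0 ·f
[12] read 'c'  n0⇒n2
[13] read 'b'  n2⇒n3  → match P0@[13:13]
[14] read 'c'  n3⇒n4  → match P1@[12:14]
[15] read 'b'  n4⇒n3 ·f  → match P0@[15:15]
[16] read 'b'  n3⇒n1 ·f  → match P0@[16:16]
[17] read 'd'  n1⇒n0 ·f
[18] read 'a'  n0⇒n0
[19] read 'd'  n0⇒n0
[20] read 'c'  n0⇒n2
[21] read 'd'  n2⇒n0 ·f
[22] read 'b'  n0⇒n1  → match P0@[22:22]
[23] read 'd'  n1⇒n0 ·f
[24] read 'b'  n0⇒n1  → match P0@[24:24]
[25] read 'c'  n1⇒n2 ·f
[26] read 'b'  n2⇒n3  → match P0@[26:26]
[27] read 'c'  n3⇒n4  → match P1@[25:27]
[28] read 'c'  n4⇒n2 ·f
[29] read 'c'  n2⇒n2 ·f
[30] read 'b'  n2⇒n3  → match P0@[30:30]
[31] read 'c'  n3⇒n4  → match P1@[29:31]
[32] read 'c'  n4⇒n2 ·f
[33] read 'b'  n2⇒n3  → match P0@[33:33]
[34] read 'c'  n3⇒n4  → match P1@[32:34]
[35] read 'c'  n4⇒n2 ·f
[36] read 'c'  n2⇒n2 ·f
[37] read 'b'  n2⇒n3  → match P0@[37:37]
[38] read 'c'  n3⇒n4  → match P1@[36:38]
[39] read 'b'  n4⇒n3 ·f  → match P0@[39:39]
[40] read 'c'  n3⇒n4  → match P1@[38:40]
[41] read 'b'  n4⇒n3 ·f  → match P0@[41:41]
[42] read 'c'  n3⇒n4  → match P1@[40:42]
[43] read 'b'  n4⇒n3 ·f  → match P0@[43:43]
[44] read 'b'  n3⇒n1 ·f  → match P0@[44:44]
[45] read 'b'  n1⇒n1 ·f  → match P0@[45:45]
[46] read 'b'  n1⇒n1 ·f  → match P0@[46:46]
[47] read 'b'  n1⇒n1 ·f  → match P0@[47:47]
[48] read 'c'  n1⇒n2 ·f
[49] read 'b'  n2⇒n3  → match P0@[49:49]
[50] read 'c'  n3⇒n4  → match P1@[48:50]
[51] read 'b'  n4⇒n3 ·f  → match P0@[51:51]
[52] read 'c'  n3⇒n4  → match P1@[50:52]
[53] read 'd'  n4⇒n0 ·f
[54] read 'c'  n0⇒n2
[55] read 'b'  n2⇒n3  → match P0@[55:55]
[56] read 'c'  n3⇒n4  → match P1@[54:56]
[57] read 'c'  n4⇒n2 ·f
[58] read 'd'  n2⇒n0 ·f
[59] read 'c'  n0⇒n2
[60] read 'b'  n2⇒n3  → match P0@[60:60]
[61] read 'c'  n3⇒n4  → match P1@[59:61]
[62] read 'b'  n4⇒n3 ·f  → match P0@[62:62]
[63] read 'c'  n3⇒n4  → match P1@[61:63]
[64] read 'a'  n4⇒n0 ·f
[65] read 'b'  n0⇒n1  → match P0@[65:65]
[66] read 'b'  n1⇒n1 ·f  → match P0@[66:66]
[67] read 'c'  n1⇒n2 ·f
[68] read 'c'  n2⇒n2 ·f
[69] read 'b'  n2⇒n3  → match P0@[69:69]
[70] read 'c'  n3⇒n4  → match P1@[68:70]
[71] read 'a'  n4⇒n0 ·f
[72] read 'a'  n0⇒n0
[73] read 'd'  n0⇒n0
[74] read 'b'  n0⇒n1  → match P0@[74:74]
[75] read 'a'  n1⇒n0 ·f
[76] read 'c'  n0⇒n2
[77] read 'b'  n2⇒n3  → match P0@[77:77]

All matches (sorted): [[0,0],[1,0],[5,0],[6,1],[9,0],[10,1],[13,0],[14,1],[15,0],[16,0],[22,0],[24,0],[26,0],[27,1],[30,0],[31,1],[33,0],[34,1],[37,0],[38,1],[39,0],[40,1],[41,0],[42,1],[43,0],[44,0],[45,0],[46,0],[47,0],[49,0],[50,1],[51,0],[52,1],[55,0],[56,1],[60,0],[61,1],[62,0],[63,1],[65,0],[66,0],[69,0],[70,1],[74,0],[77,0]]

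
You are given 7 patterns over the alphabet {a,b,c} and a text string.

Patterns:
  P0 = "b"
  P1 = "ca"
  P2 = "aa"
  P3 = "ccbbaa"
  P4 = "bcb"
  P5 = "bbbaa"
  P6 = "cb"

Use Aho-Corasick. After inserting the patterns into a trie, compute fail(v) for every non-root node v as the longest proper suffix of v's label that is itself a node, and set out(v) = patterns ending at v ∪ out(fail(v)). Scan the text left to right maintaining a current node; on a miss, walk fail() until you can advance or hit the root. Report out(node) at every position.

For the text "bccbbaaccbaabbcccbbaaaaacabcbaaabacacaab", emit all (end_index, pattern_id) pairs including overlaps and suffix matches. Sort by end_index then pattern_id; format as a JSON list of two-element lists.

Build:
Trie nodes:
  0='ε' goto a→4 b→1 c→2
  1='b' goto b→13 c→11  [P0 ends]
  2='c' goto a→3 b→17 c→6
  3='ca' goto ·  [P1 ends]
  4='a' goto a→5
  5='aa' goto ·  [P2 ends]
  6='cc' goto b→7
  7='ccb' goto b→8
  8='ccbb' goto a→9
  9='ccbba' goto a→10
  10='ccbbaa' goto ·  [P3 ends]
  11='bc' goto b→12
  12='bcb' goto ·  [P4 ends]
  13='bb' goto b→14
  14='bbb' goto a→15
  15='bbba' goto a→16
  16='bbbaa' goto ·  [P5 ends]
  17='cb' goto ·  [P6 ends]

Failure links (BFS by depth):
  n1('b'): parent n0 fail=0; on 'b' 0 → fail=0;  out {0}∪∅={0}
  n2('c'): parent n0 fail=0; on 'c' 0 → fail=0;  out ∅∪∅=∅
  n4('a'): parent n0 fail=0; on 'a' 0 → fail=0;  out ∅∪∅=∅
  n3('ca'): parent n2 fail=0; on 'a' 0 → fail=4;  out {1}∪∅={1}
  n5('aa'): parent n4 fail=0; on 'a' 0 → fail=4;  out {2}∪∅={2}
  n6('cc'): parent n2 fail=0; on 'c' 0 → fail=2;  out ∅∪∅=∅
  n11('bc'): parent n1 fail=0; on 'c' 0 → fail=2;  out ∅∪∅=∅
  n13('bb'): parent n1 fail=0; on 'b' 0 → fail=1;  out ∅∪{0}={0}
  n17('cb'): parent n2 fail=0; on 'b' 0 → fail=1;  out {6}∪{0}={0,6}
  n7('ccb'): parent n6 fail=2; on 'b' 2 → fail=17;  out ∅∪{0,6}={0,6}
  n12('bcb'): parent n11 fail=2; on 'b' 2 → fail=17;  out {4}∪{0,6}={0,4,6}
  n14('bbb'): parent n13 fail=1; on 'b' 1 → fail=13;  out ∅∪{0}={0}
  n8('ccbb'): parent n7 fail=17; on 'b' 17→1 → fail=13;  out ∅∪{0}={0}
  n15('bbba'): parent n14 fail=13; on 'a' 13→1→0 → fail=4;  out ∅∪∅=∅
  n9('ccbba'): parent n8 fail=13; on 'a' 13→1→0 → fail=4;  out ∅∪∅=∅
  n16('bbbaa'): parent n15 fail=4; on 'a' 4 → fail=5;  out {5}∪{2}={2,5}
  n10('ccbbaa'): parent n9 fail=4; on 'a' 4 → fail=5;  out {3}∪{2}={2,3}

Run:
pos 0 'b': at 1  emit P0@[0:0]
pos 1 'c': at 11
pos 2 'c': at 6 (via fail)
pos 3 'b': at 7  emit P0@[3:3],P6@[2:3]
pos 4 'b': at 8  emit P0@[4:4]
pos 5 'a': at 9
pos 6 'a': at 10  emit P2@[5:6],P3@[1:6]
pos 7 'c': at 2 (via fail)
pos 8 'c': at 6
pos 9 'b': at 7  emit P0@[9:9],P6@[8:9]
pos 10 'a': at 4 (via fail)
pos 11 'a': at 5  emit P2@[10:11]
pos 12 'b': at 1 (via fail)  emit P0@[12:12]
pos 13 'b': at 13  emit P0@[13:13]
pos 14 'c': at 11 (via fail)
pos 15 'c': at 6 (via fail)
pos 16 'c': at 6 (via fail)
pos 17 'b': at 7  emit P0@[17:17],P6@[16:17]
pos 18 'b': at 8  emit P0@[18:18]
pos 19 'a': at 9
pos 20 'a': at 10  emit P2@[19:20],P3@[15:20]
pos 21 'a': at 5 (via fail)  emit P2@[20:21]
pos 22 'a': at 5 (via fail)  emit P2@[21:22]
pos 23 'a': at 5 (via fail)  emit P2@[22:23]
pos 24 'c': at 2 (via fail)
pos 25 'a': at 3  emit P1@[24:25]
pos 26 'b': at 1 (via fail)  emit P0@[26:26]
pos 27 'c': at 11
pos 28 'b': at 12  emit P0@[28:28],P4@[26:28],P6@[27:28]
pos 29 'a': at 4 (via fail)
pos 30 'a': at 5  emit P2@[29:30]
pos 31 'a': at 5 (via fail)  emit P2@[30:31]
pos 32 'b': at 1 (via fail)  emit P0@[32:32]
pos 33 'a': at 4 (via fail)
pos 34 'c': at 2 (via fail)
pos 35 'a': at 3  emit P1@[34:35]
pos 36 'c': at 2 (via fail)
pos 37 'a': at 3  emit P1@[36:37]
pos 38 'a': at 5 (via fail)  emit P2@[37:38]
pos 39 'b': at 1 (via fail)  emit P0@[39:39]

Result: [[0,0],[3,0],[3,6],[4,0],[6,2],[6,3],[9,0],[9,6],[11,2],[12,0],[13,0],[17,0],[17,6],[18,0],[20,2],[20,3],[21,2],[22,2],[23,2],[25,1],[26,0],[28,0],[28,4],[28,6],[30,2],[31,2],[32,0],[35,1],[37,1],[38,2],[39,0]]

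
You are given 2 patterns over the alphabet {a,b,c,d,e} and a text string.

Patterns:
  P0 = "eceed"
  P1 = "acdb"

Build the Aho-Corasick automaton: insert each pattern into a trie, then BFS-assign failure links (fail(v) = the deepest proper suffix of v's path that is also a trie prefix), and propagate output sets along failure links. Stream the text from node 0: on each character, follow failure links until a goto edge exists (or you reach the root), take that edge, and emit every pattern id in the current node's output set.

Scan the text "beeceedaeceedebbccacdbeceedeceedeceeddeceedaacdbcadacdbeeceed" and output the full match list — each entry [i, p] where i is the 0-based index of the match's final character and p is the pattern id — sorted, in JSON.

Construct AC machine:
Trie nodes:
  0='ε' goto a→6 e→1
  1='e' goto c→2
  2='ec' goto e→3
  3='ece' goto e→4
  4='ecee' goto d→5
  5='eceed' goto ·  ←P0
  6='a' goto c→7
  7='ac' goto d→8
  8='acd' goto b→9
  9='acdb' goto ·  ←P1

Failure links (BFS by depth):
  n1('e'): parent n0 fail=0; on 'e' 0 → fail=0;  out ∅∪∅=∅
  n6('a'): parent n0 fail=0; on 'a' 0 → fail=0;  out ∅∪∅=∅
  n2('ec'): parent n1 fail=0; on 'c' 0 → fail=0;  out ∅∪∅=∅
  n7('ac'): parent n6 fail=0; on 'c' 0 → fail=0;  out ∅∪∅=∅
  n3('ece'): parent n2 fail=0; on 'e' 0 → fail=1;  out ∅∪∅=∅
  n8('acd'): parent n7 fail=0; on 'd' 0 → fail=0;  out ∅∪∅=∅
  n4('ecee'): parent n3 fail=1; on 'e' 1→0 → fail=1;  out ∅∪∅=∅
  n9('acdb'): parent n8 fail=0; on 'b' 0 → fail=0;  out {1}∪∅={1}
  n5('eceed'): parent n4 fail=1; on 'd' 1→0 → fail=0;  out {0}∪∅={0}

Text stream:
i=0 'b': node 0→0
i=1 'e': node 0→1
i=2 'e': node 1→1 ·f
i=3 'c': node 1→2
i=4 'e': node 2→3
i=5 'e': node 3→4
i=6 'd': node 4→5  → match P0@[2:6]
i=7 'a': node 5→6 ·f
i=8 'e': node 6→1 ·f
i=9 'c': node 1→2
i=10 'e': node 2→3
i=11 'e': node 3→4
i=12 'd': node 4→5  → match P0@[8:12]
i=13 'e': node 5→1 ·f
i=14 'b': node 1→0 ·f
i=15 'b': node 0→0
i=16 'c': node 0→0
i=17 'c': node 0→0
i=18 'a': node 0→6
i=19 'c': node 6→7
i=20 'd': node 7→8
i=21 'b': node 8→9  → match P1@[18:21]
i=22 'e': node 9→1 ·f
i=23 'c': node 1→2
i=24 'e': node 2→3
i=25 'e': node 3→4
i=26 'd': node 4→5  → match P0@[22:26]
i=27 'e': node 5→1 ·f
i=28 'c': node 1→2
i=29 'e': node 2→3
i=30 'e': node 3→4
i=31 'd': node 4→5  → match P0@[27:31]
i=32 'e': node 5→1 ·f
i=33 'c': node 1→2
i=34 'e': node 2→3
i=35 'e': node 3→4
i=36 'd': node 4→5  → match P0@[32:36]
i=37 'd': node 5→0 ·f
i=38 'e': node 0→1
i=39 'c': node 1→2
i=40 'e': node 2→3
i=41 'e': node 3→4
i=42 'd': node 4→5  → match P0@[38:42]
i=43 'a': node 5→6 ·f
i=44 'a': node 6→6 ·f
i=45 'c': node 6→7
i=46 'd': node 7→8
i=47 'b': node 8→9  → match P1@[44:47]
i=48 'c': node 9→0 ·f
i=49 'a': node 0→6
i=50 'd': node 6→0 ·f
i=51 'a': node 0→6
i=52 'c': node 6→7
i=53 'd': node 7→8
i=54 'b': node 8→9  → match P1@[51:54]
i=55 'e': node 9→1 ·f
i=56 'e': node 1→1 ·f
i=57 'c': node 1→2
i=58 'e': node 2→3
i=59 'e': node 3→4
i=60 'd': node 4→5  → match P0@[56:60]

Matches: [[6,0],[12,0],[21,1],[26,0],[31,0],[36,0],[42,0],[47,1],[54,1],[60,0]]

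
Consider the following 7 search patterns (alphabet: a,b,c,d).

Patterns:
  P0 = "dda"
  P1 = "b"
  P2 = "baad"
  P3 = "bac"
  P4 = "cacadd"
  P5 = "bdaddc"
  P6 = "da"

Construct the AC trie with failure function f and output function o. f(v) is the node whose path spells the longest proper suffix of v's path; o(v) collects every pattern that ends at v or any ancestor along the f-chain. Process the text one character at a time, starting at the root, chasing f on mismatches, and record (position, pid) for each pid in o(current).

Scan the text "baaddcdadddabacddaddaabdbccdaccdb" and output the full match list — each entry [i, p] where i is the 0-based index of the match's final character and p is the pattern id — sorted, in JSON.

Build:
Trie nodes:
  0='ε' goto b→4 c→9 d→1
  1='d' goto a→20 d→2
  2='dd' goto a→3
  3='dda' goto ·  ←P0
  4='b' goto a→5 d→15  ←P1
  5='ba' goto a→6 c→8
  6='baa' goto d→7
  7='baad' goto ·  ←P2
  8='bac' goto ·  ←P3
  9='c' goto a→10
  10='ca' goto c→11
  11='cac' goto a→12
  12='caca' goto d→13
  13='cacad' goto d→14
  14='cacadd' goto ·  ←P4
  15='bd' goto a→16
  16='bda' goto d→17
  17='bdad' goto d→18
  18='bdadd' goto c→19
  19='bdaddc' goto ·  ←P5
  20='da' goto ·  ←P6

Failure links (BFS by depth):
  n1('d'): parent n0 fail=0; on 'd' 0 → fail=0;  out ∅∪∅=∅
  n4('b'): parent n0 fail=0; on 'b' 0 → fail=0;  out {1}∪∅={1}
  n9('c'): parent n0 fail=0; on 'c' 0 → fail=0;  out ∅∪∅=∅
  n2('dd'): parent n1 fail=0; on 'd' 0 → fail=1;  out ∅∪∅=∅
  n5('ba'): parent n4 fail=0; on 'a' 0 → fail=0;  out ∅∪∅=∅
  n10('ca'): parent n9 fail=0; on 'a' 0 → fail=0;  out ∅∪∅=∅
  n15('bd'): parent n4 fail=0; on 'd' 0 → fail=1;  out ∅∪∅=∅
  n20('da'): parent n1 fail=0; on 'a' 0 → fail=0;  out {6}∪∅={6}
  n3('dda'): parent n2 fail=1; on 'a' 1 → fail=20;  out {0}∪{6}={0,6}
  n6('baa'): parent n5 fail=0; on 'a' 0 → fail=0;  out ∅∪∅=∅
  n8('bac'): parent n5 fail=0; on 'c' 0 → fail=9;  out {3}∪∅={3}
  n11('cac'): parent n10 fail=0; on 'c' 0 → fail=9;  out ∅∪∅=∅
  n16('bda'): parent n15 fail=1; on 'a' 1 → fail=20;  out ∅∪{6}={6}
  n7('baad'): parent n6 fail=0; on 'd' 0 → fail=1;  out {2}∪∅={2}
  n12('caca'): parent n11 fail=9; on 'a' 9 → fail=10;  out ∅∪∅=∅
  n17('bdad'): parent n16 fail=20; on 'd' 20→0 → fail=1;  out ∅∪∅=∅
  n13('cacad'): parent n12 fail=10; on 'd' 10→0 → fail=1;  out ∅∪∅=∅
  n18('bdadd'): parent n17 fail=1; on 'd' 1 → fail=2;  out ∅∪∅=∅
  n14('cacadd'): parent n13 fail=1; on 'd' 1 → fail=2;  out {4}∪∅={4}
  n19('bdaddc'): parent n18 fail=2; on 'c' 2→1→0 → fail=9;  out {5}∪∅={5}

Run:
pos 0 'b': at 4  → match P1@[0:0]
pos 1 'a': at 5
pos 2 'a': at 6
pos 3 'd': at 7  → match P2@[0:3]
pos 4 'd': at 2 (via fail)
pos 5 'c': at 9 (via fail)
pos 6 'd': at 1 (via fail)
pos 7 'a': at 20  → match P6@[6:7]
pos 8 'd': at 1 (via fail)
pos 9 'd': at 2
pos 10 'd': at 2 (via fail)
pos 11 'a': at 3  → match P0@[9:11],P6@[10:11]
pos 12 'b': at 4 (via fail)  → match P1@[12:12]
pos 13 'a': at 5
pos 14 'c': at 8  → match P3@[12:14]
pos 15 'd': at 1 (via fail)
pos 16 'd': at 2
pos 17 'a': at 3  → match P0@[15:17],P6@[16:17]
pos 18 'd': at 1 (via fail)
pos 19 'd': at 2
pos 20 'a': at 3  → match P0@[18:20],P6@[19:20]
pos 21 'a': at 0 (via fail)
pos 22 'b': at 4  → match P1@[22:22]
pos 23 'd': at 15
pos 24 'b': at 4 (via fail)  → match P1@[24:24]
pos 25 'c': at 9 (via fail)
pos 26 'c': at 9 (via fail)
pos 27 'd': at 1 (via fail)
pos 28 'a': at 20  → match P6@[27:28]
pos 29 'c': at 9 (via fail)
pos 30 'c': at 9 (via fail)
pos 31 'd': at 1 (via fail)
pos 32 'b': at 4 (via fail)  → match P1@[32:32]

Matches: [[0,1],[3,2],[7,6],[11,0],[11,6],[12,1],[14,3],[17,0],[17,6],[20,0],[20,6],[22,1],[24,1],[28,6],[32,1]]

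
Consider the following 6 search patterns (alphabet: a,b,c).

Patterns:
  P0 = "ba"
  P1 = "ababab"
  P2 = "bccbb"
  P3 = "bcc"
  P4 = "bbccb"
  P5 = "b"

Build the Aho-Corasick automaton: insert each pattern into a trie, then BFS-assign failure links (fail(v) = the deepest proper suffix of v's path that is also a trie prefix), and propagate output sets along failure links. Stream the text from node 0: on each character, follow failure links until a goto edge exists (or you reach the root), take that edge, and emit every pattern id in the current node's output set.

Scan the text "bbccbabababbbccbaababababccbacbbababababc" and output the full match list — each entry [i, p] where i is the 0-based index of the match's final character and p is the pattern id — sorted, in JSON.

Build automaton:
Trie (insert patterns):
  n0 'ε': a→3 b→1
  n1 'b': a→2 b→13 c→9  [P5 ends]
  n2 'ba': ·  [P0 ends]
  n3 'a': b→4
  n4 'ab': a→5
  n5 'aba': b→6
  n6 'abab': a→7
  n7 'ababa': b→8
  n8 'ababab': ·  [P1 ends]
  n9 'bc': c→10
  n10 'bcc': b→11  [P3 ends]
  n11 'bccb': b→12
  n12 'bccbb': ·  [P2 ends]
  n13 'bb': c→14
  n14 'bbc': c→15
  n15 'bbcc': b→16
  n16 'bbccb': ·  [P4 ends]

BFS fail/out derivation:
  fail(1) 'b': from fail(0)=0 chase 'b': 0 ⇒ 0;  out={5}∪out(0)={5}
  fail(3) 'a': from fail(0)=0 chase 'a': 0 ⇒ 0;  out=∅∪out(0)=∅
  fail(2) 'ba': from fail(1)=0 chase 'a': 0 ⇒ 3;  out={0}∪out(3)={0}
  fail(4) 'ab': from fail(3)=0 chase 'b': 0 ⇒ 1;  out=∅∪out(1)={5}
  fail(9) 'bc': from fail(1)=0 chase 'c': 0 ⇒ 0;  out=∅∪out(0)=∅
  fail(13) 'bb': from fail(1)=0 chase 'b': 0 ⇒ 1;  out=∅∪out(1)={5}
  fail(5) 'aba': from fail(4)=1 chase 'a': 1 ⇒ 2;  out=∅∪out(2)={0}
  fail(10) 'bcc': from fail(9)=0 chase 'c': 0 ⇒ 0;  out={3}∪out(0)={3}
  fail(14) 'bbc': from fail(13)=1 chase 'c': 1 ⇒ 9;  out=∅∪out(9)=∅
  fail(6) 'abab': from fail(5)=2 chase 'b': 2→3 ⇒ 4;  out=∅∪out(4)={5}
  fail(11) 'bccb': from fail(10)=0 chase 'b': 0 ⇒ 1;  out=∅∪out(1)={5}
  fail(15) 'bbcc': from fail(14)=9 chase 'c': 9 ⇒ 10;  out=∅∪out(10)={3}
  fail(7) 'ababa': from fail(6)=4 chase 'a': 4 ⇒ 5;  out=∅∪out(5)={0}
  fail(12) 'bccbb': from fail(11)=1 chase 'b': 1 ⇒ 13;  out={2}∪out(13)={2,5}
  fail(16) 'bbccb': from fail(15)=10 chase 'b': 10 ⇒ 11;  out={4}∪out(11)={4,5}
  fail(8) 'ababab': from fail(7)=5 chase 'b': 5 ⇒ 6;  out={1}∪out(6)={1,5}

Run:
i=0 'b': node 0→1  → match P5@[0:0]
i=1 'b': node 1→13  → match P5@[1:1]
i=2 'c': node 13→14
i=3 'c': node 14→15  → match P3@[1:3]
i=4 'b': node 15→16  → match P4@[0:4],P5@[4:4]
i=5 'a': node 16→2 (via fail)  → match P0@[4:5]
i=6 'b': node 2→4 (via fail)  → match P5@[6:6]
i=7 'a': node 4→5  → match P0@[6:7]
i=8 'b': node 5→6  → match P5@[8:8]
i=9 'a': node 6→7  → match P0@[8:9]
i=10 'b': node 7→8  → match P1@[5:10],P5@[10:10]
i=11 'b': node 8→13 (via fail)  → match P5@[11:11]
i=12 'b': node 13→13 (via fail)  → match P5@[12:12]
i=13 'c': node 13→14
i=14 'c': node 14→15  → match P3@[12:14]
i=15 'b': node 15→16  → match P4@[11:15],P5@[15:15]
i=16 'a': node 16→2 (via fail)  → match P0@[15:16]
i=17 'a': node 2→3 (via fail)
i=18 'b': node 3→4  → match P5@[18:18]
i=19 'a': node 4→5  → match P0@[18:19]
i=20 'b': node 5→6  → match P5@[20:20]
i=21 'a': node 6→7  → match P0@[20:21]
i=22 'b': node 7→8  → match P1@[17:22],P5@[22:22]
i=23 'a': node 8→7 (via fail)  → match P0@[22:23]
i=24 'b': node 7→8  → match P1@[19:24],P5@[24:24]
i=25 'c': node 8→9 (via fail)
i=26 'c': node 9→10  → match P3@[24:26]
i=27 'b': node 10→11  → match P5@[27:27]
i=28 'a': node 11→2 (via fail)  → match P0@[27:28]
i=29 'c': node 2→0 (via fail)
i=30 'b': node 0→1  → match P5@[30:30]
i=31 'b': node 1→13  → match P5@[31:31]
i=32 'a': node 13→2 (via fail)  → match P0@[31:32]
i=33 'b': node 2→4 (via fail)  → match P5@[33:33]
i=34 'a': node 4→5  → match P0@[33:34]
i=35 'b': node 5→6  → match P5@[35:35]
i=36 'a': node 6→7  → match P0@[35:36]
i=37 'b': node 7→8  → match P1@[32:37],P5@[37:37]
i=38 'a': node 8→7 (via fail)  → match P0@[37:38]
i=39 'b': node 7→8  → match P1@[34:39],P5@[39:39]
i=40 'c': node 8→9 (via fail)

Matches: [[0,5],[1,5],[3,3],[4,4],[4,5],[5,0],[6,5],[7,0],[8,5],[9,0],[10,1],[10,5],[11,5],[12,5],[14,3],[15,4],[15,5],[16,0],[18,5],[19,0],[20,5],[21,0],[22,1],[22,5],[23,0],[24,1],[24,5],[26,3],[27,5],[28,0],[30,5],[31,5],[32,0],[33,5],[34,0],[35,5],[36,0],[37,1],[37,5],[38,0],[39,1],[39,5]]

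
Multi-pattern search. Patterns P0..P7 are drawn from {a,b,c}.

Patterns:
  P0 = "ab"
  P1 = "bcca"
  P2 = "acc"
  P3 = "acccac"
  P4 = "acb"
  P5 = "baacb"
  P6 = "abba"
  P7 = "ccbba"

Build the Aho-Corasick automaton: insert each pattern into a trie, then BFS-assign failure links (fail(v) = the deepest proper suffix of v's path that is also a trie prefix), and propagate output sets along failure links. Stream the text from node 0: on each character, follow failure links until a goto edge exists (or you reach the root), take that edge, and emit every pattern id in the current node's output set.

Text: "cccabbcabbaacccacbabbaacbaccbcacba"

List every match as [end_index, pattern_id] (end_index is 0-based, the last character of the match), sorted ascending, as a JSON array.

Build automaton:
Trie nodes:
  0='ε' goto a→1 b→3 c→19
  1='a' goto b→2 c→7
  2='ab' goto b→17  ←P0
  3='b' goto a→13 c→4
  4='bc' goto c→5
  5='bcc' goto a→6
  6='bcca' goto ·  ←P1
  7='ac' goto b→12 c→8
  8='acc' goto c→9  ←P2
  9='accc' goto a→10
  10='accca' goto c→11
  11='acccac' goto ·  ←P3
  12='acb' goto ·  ←P4
  13='ba' goto a→14
  14='baa' goto c→15
  15='baac' goto b→16
  16='baacb' goto ·  ←P5
  17='abb' goto a→18
  18='abba' goto ·  ←P6
  19='c' goto c→20
  20='cc' goto b→21
  21='ccb' goto b→22
  22='ccbb' goto a→23
  23='ccbba' goto ·  ←P7

Failure links (BFS by depth):
  n1('a'): parent n0 fail=0; on 'a' 0 → fail=0;  out ∅∪∅=∅
  n3('b'): parent n0 fail=0; on 'b' 0 → fail=0;  out ∅∪∅=∅
  n19('c'): parent n0 fail=0; on 'c' 0 → fail=0;  out ∅∪∅=∅
  n2('ab'): parent n1 fail=0; on 'b' 0 → fail=3;  out {0}∪∅={0}
  n4('bc'): parent n3 fail=0; on 'c' 0 → fail=19;  out ∅∪∅=∅
  n7('ac'): parent n1 fail=0; on 'c' 0 → fail=19;  out ∅∪∅=∅
  n13('ba'): parent n3 fail=0; on 'a' 0 → fail=1;  out ∅∪∅=∅
  n20('cc'): parent n19 fail=0; on 'c' 0 → fail=19;  out ∅∪∅=∅
  n5('bcc'): parent n4 fail=19; on 'c' 19 → fail=20;  out ∅∪∅=∅
  n8('acc'): parent n7 fail=19; on 'c' 19 → fail=20;  out {2}∪∅={2}
  n12('acb'): parent n7 fail=19; on 'b' 19→0 → fail=3;  out {4}∪∅={4}
  n14('baa'): parent n13 fail=1; on 'a' 1→0 → fail=1;  out ∅∪∅=∅
  n17('abb'): parent n2 fail=3; on 'b' 3→0 → fail=3;  out ∅∪∅=∅
  n21('ccb'): parent n20 fail=19; on 'b' 19→0 → fail=3;  out ∅∪∅=∅
  n6('bcca'): parent n5 fail=20; on 'a' 20→19→0 → fail=1;  out {1}∪∅={1}
  n9('accc'): parent n8 fail=20; on 'c' 20→19 → fail=20;  out ∅∪∅=∅
  n15('baac'): parent n14 fail=1; on 'c' 1 → fail=7;  out ∅∪∅=∅
  n18('abba'): parent n17 fail=3; on 'a' 3 → fail=13;  out {6}∪∅={6}
  n22('ccbb'): parent n21 fail=3; on 'b' 3→0 → fail=3;  out ∅∪∅=∅
  n10('accca'): parent n9 fail=20; on 'a' 20→19→0 → fail=1;  out ∅∪∅=∅
  n16('baacb'): parent n15 fail=7; on 'b' 7 → fail=12;  out {5}∪{4}={4,5}
  n23('ccbba'): parent n22 fail=3; on 'a' 3 → fail=13;  out {7}∪∅={7}
  n11('acccac'): parent n10 fail=1; on 'c' 1 → fail=7;  out {3}∪∅={3}

Run:
i=0 'c': node 0→19
i=1 'c': node 19→20
i=2 'c': node 20→20 (via fail)
i=3 'a': node 20→1 (via fail)
i=4 'b': node 1→2  ** P0@[3:4]
i=5 'b': node 2→17
i=6 'c': node 17→4 (via fail)
i=7 'a': node 4→1 (via fail)
i=8 'b': node 1→2  ** P0@[7:8]
i=9 'b': node 2→17
i=10 'a': node 17→18  ** P6@[7:10]
i=11 'a': node 18→14 (via fail)
i=12 'c': node 14→15
i=13 'c': node 15→8 (via fail)  ** P2@[11:13]
i=14 'c': node 8→9
i=15 'a': node 9→10
i=16 'c': node 10→11  ** P3@[11:16]
i=17 'b': node 11→12 (via fail)  ** P4@[15:17]
i=18 'a': node 12→13 (via fail)
i=19 'b': node 13→2 (via fail)  ** P0@[18:19]
i=20 'b': node 2→17
i=21 'a': node 17→18  ** P6@[18:21]
i=22 'a': node 18→14 (via fail)
i=23 'c': node 14→15
i=24 'b': node 15→16  ** P4@[22:24],P5@[20:24]
i=25 'a': node 16→13 (via fail)
i=26 'c': node 13→7 (via fail)
i=27 'c': node 7→8  ** P2@[25:27]
i=28 'b': node 8→21 (via fail)
i=29 'c': node 21→4 (via fail)
i=30 'a': node 4→1 (via fail)
i=31 'c': node 1→7
i=32 'b': node 7→12  ** P4@[30:32]
i=33 'a': node 12→13 (via fail)

Matches: [[4,0],[8,0],[10,6],[13,2],[16,3],[17,4],[19,0],[21,6],[24,4],[24,5],[27,2],[32,4]]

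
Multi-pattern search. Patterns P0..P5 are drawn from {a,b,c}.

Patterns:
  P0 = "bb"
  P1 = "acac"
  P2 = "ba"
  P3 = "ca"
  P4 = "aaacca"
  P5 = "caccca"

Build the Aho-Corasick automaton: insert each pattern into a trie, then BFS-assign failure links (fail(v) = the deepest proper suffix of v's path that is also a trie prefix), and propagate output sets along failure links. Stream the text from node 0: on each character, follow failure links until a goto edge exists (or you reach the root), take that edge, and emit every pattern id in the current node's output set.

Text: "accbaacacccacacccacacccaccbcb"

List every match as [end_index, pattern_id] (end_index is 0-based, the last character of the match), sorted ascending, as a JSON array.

Build automaton:
Trie (insert patterns):
  0='ε' goto a→3 b→1 c→8
  1='b' goto a→7 b→2
  2='bb' goto ·  [P0 ends]
  3='a' goto a→10 c→4
  4='ac' goto a→5
  5='aca' goto c→6
  6='acac' goto ·  [P1 ends]
  7='ba' goto ·  [P2 ends]
  8='c' goto a→9
  9='ca' goto c→15  [P3 ends]
  10='aa' goto a→11
  11='aaa' goto c→12
  12='aaac' goto c→13
  13='aaacc' goto a→14
  14='aaacca' goto ·  [P4 ends]
  15='cac' goto c→16
  16='cacc' goto c→17
  17='caccc' goto a→18
  18='caccca' goto ·  [P5 ends]

Failure links (BFS by depth):
  n1('b'): parent n0 fail=0; on 'b' 0 → fail=0;  out ∅∪∅=∅
  n3('a'): parent n0 fail=0; on 'a' 0 → fail=0;  out ∅∪∅=∅
  n8('c'): parent n0 fail=0; on 'c' 0 → fail=0;  out ∅∪∅=∅
  n2('bb'): parent n1 fail=0; on 'b' 0 → fail=1;  out {0}∪∅={0}
  n4('ac'): parent n3 fail=0; on 'c' 0 → fail=8;  out ∅∪∅=∅
  n7('ba'): parent n1 fail=0; on 'a' 0 → fail=3;  out {2}∪∅={2}
  n9('ca'): parent n8 fail=0; on 'a' 0 → fail=3;  out {3}∪∅={3}
  n10('aa'): parent n3 fail=0; on 'a' 0 → fail=3;  out ∅∪∅=∅
  n5('aca'): parent n4 fail=8; on 'a' 8 → fail=9;  out ∅∪{3}={3}
  n11('aaa'): parent n10 fail=3; on 'a' 3 → fail=10;  out ∅∪∅=∅
  n15('cac'): parent n9 fail=3; on 'c' 3 → fail=4;  out ∅∪∅=∅
  n6('acac'): parent n5 fail=9; on 'c' 9 → fail=15;  out {1}∪∅={1}
  n12('aaac'): parent n11 fail=10; on 'c' 10→3 → fail=4;  out ∅∪∅=∅
  n16('cacc'): parent n15 fail=4; on 'c' 4→8→0 → fail=8;  out ∅∪∅=∅
  n13('aaacc'): parent n12 fail=4; on 'c' 4→8→0 → fail=8;  out ∅∪∅=∅
  n17('caccc'): parent n16 fail=8; on 'c' 8→0 → fail=8;  out ∅∪∅=∅
  n14('aaacca'): parent n13 fail=8; on 'a' 8 → fail=9;  out {4}∪{3}={3,4}
  n18('caccca'): parent n17 fail=8; on 'a' 8 → fail=9;  out {5}∪{3}={3,5}

Run:
pos 0 'a': at 3
pos 1 'c': at 4
pos 2 'c': at 8 (via fail)
pos 3 'b': at 1 (via fail)
pos 4 'a': at 7  → match P2@[3:4]
pos 5 'a': at 10 (via fail)
pos 6 'c': at 4 (via fail)
pos 7 'a': at 5  → match P3@[6:7]
pos 8 'c': at 6  → match P1@[5:8]
pos 9 'c': at 16 (via fail)
pos 10 'c': at 17
pos 11 'a': at 18  → match P3@[10:11],P5@[6:11]
pos 12 'c': at 15 (via fail)
pos 13 'a': at 5 (via fail)  → match P3@[12:13]
pos 14 'c': at 6  → match P1@[11:14]
pos 15 'c': at 16 (via fail)
pos 16 'c': at 17
pos 17 'a': at 18  → match P3@[16:17],P5@[12:17]
pos 18 'c': at 15 (via fail)
pos 19 'a': at 5 (via fail)  → match P3@[18:19]
pos 20 'c': at 6  → match P1@[17:20]
pos 21 'c': at 16 (via fail)
pos 22 'c': at 17
pos 23 'a': at 18  → match P3@[22:23],P5@[18:23]
pos 24 'c': at 15 (via fail)
pos 25 'c': at 16
pos 26 'b': at 1 (via fail)
pos 27 'c': at 8 (via fail)
pos 28 'b': at 1 (via fail)

All matches (sorted): [[4,2],[7,3],[8,1],[11,3],[11,5],[13,3],[14,1],[17,3],[17,5],[19,3],[20,1],[23,3],[23,5]]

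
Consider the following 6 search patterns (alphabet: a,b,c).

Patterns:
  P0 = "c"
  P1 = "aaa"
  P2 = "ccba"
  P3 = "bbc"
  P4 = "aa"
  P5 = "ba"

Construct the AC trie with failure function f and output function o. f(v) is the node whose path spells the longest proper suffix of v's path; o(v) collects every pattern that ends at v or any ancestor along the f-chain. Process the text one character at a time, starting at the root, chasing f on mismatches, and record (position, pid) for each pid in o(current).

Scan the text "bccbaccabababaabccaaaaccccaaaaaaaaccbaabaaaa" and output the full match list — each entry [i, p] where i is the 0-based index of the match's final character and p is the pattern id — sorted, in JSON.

Construct AC machine:
Trie nodes:
  n0 'ε': a→2 b→8 c→1
  n1 'c': c→5  ←P0
  n2 'a': a→3
  n3 'aa': a→4  ←P4
  n4 'aaa': ·  ←P1
  n5 'cc': b→6
  n6 'ccb': a→7
  n7 'ccba': ·  ←P2
  n8 'b': a→11 b→9
  n9 'bb': c→10
  n10 'bbc': ·  ←P3
  n11 'ba': ·  ←P5

Failure links (BFS by depth):
  fail(1) 'c': from fail(0)=0 chase 'c': 0 ⇒ 0;  out={0}∪out(0)={0}
  fail(2) 'a': from fail(0)=0 chase 'a': 0 ⇒ 0;  out=∅∪out(0)=∅
  fail(8) 'b': from fail(0)=0 chase 'b': 0 ⇒ 0;  out=∅∪out(0)=∅
  fail(3) 'aa': from fail(2)=0 chase 'a': 0 ⇒ 2;  out={4}∪out(2)={4}
  fail(5) 'cc': from fail(1)=0 chase 'c': 0 ⇒ 1;  out=∅∪out(1)={0}
  fail(9) 'bb': from fail(8)=0 chase 'b': 0 ⇒ 8;  out=∅∪out(8)=∅
  fail(11) 'ba': from fail(8)=0 chase 'a': 0 ⇒ 2;  out={5}∪out(2)={5}
  fail(4) 'aaa': from fail(3)=2 chase 'a': 2 ⇒ 3;  out={1}∪out(3)={1,4}
  fail(6) 'ccb': from fail(5)=1 chase 'b': 1→0 ⇒ 8;  out=∅∪out(8)=∅
  fail(10) 'bbc': from fail(9)=8 chase 'c': 8→0 ⇒ 1;  out={3}∪out(1)={0,3}
  fail(7) 'ccba': from fail(6)=8 chase 'a': 8 ⇒ 11;  out={2}∪out(11)={2,5}

Scan:
[0] read 'b'  n0⇒n8
[1] read 'c'  n8⇒n1 ·f  → match P0@[1:1]
[2] read 'c'  n1⇒n5  → match P0@[2:2]
[3] read 'b'  n5⇒n6
[4] read 'a'  n6⇒n7  → match P2@[1:4],P5@[3:4]
[5] read 'c'  n7⇒n1 ·f  → match P0@[5:5]
[6] read 'c'  n1⇒n5  → match P0@[6:6]
[7] read 'a'  n5⇒n2 ·f
[8] read 'b'  n2⇒n8 ·f
[9] read 'a'  n8⇒n11  → match P5@[8:9]
[10] read 'b'  n11⇒n8 ·f
[11] read 'a'  n8⇒n11  → match P5@[10:11]
[12] read 'b'  n11⇒n8 ·f
[13] read 'a'  n8⇒n11  → match P5@[12:13]
[14] read 'a'  n11⇒n3 ·f  → match P4@[13:14]
[15] read 'b'  n3⇒n8 ·f
[16] read 'c'  n8⇒n1 ·f  → match P0@[16:16]
[17] read 'c'  n1⇒n5  → match P0@[17:17]
[18] read 'a'  n5⇒n2 ·f
[19] read 'a'  n2⇒n3  → match P4@[18:19]
[20] read 'a'  n3⇒n4  → match P1@[18:20],P4@[19:20]
[21] read 'a'  n4⇒n4 ·f  → match P1@[19:21],P4@[20:21]
[22] read 'c'  n4⇒n1 ·f  → match P0@[22:22]
[23] read 'c'  n1⇒n5  → match P0@[23:23]
[24] read 'c'  n5⇒n5 ·f  → match P0@[24:24]
[25] read 'c'  n5⇒n5 ·f  → match P0@[25:25]
[26] read 'a'  n5⇒n2 ·f
[27] read 'a'  n2⇒n3  → match P4@[26:27]
[28] read 'a'  n3⇒n4  → match P1@[26:28],P4@[27:28]
[29] read 'a'  n4⇒n4 ·f  → match P1@[27:29],P4@[28:29]
[30] read 'a'  n4⇒n4 ·f  → match P1@[28:30],P4@[29:30]
[31] read 'a'  n4⇒n4 ·f  → match P1@[29:31],P4@[30:31]
[32] read 'a'  n4⇒n4 ·f  → match P1@[30:32],P4@[31:32]
[33] read 'a'  n4⇒n4 ·f  → match P1@[31:33],P4@[32:33]
[34] read 'c'  n4⇒n1 ·f  → match P0@[34:34]
[35] read 'c'  n1⇒n5  → match P0@[35:35]
[36] read 'b'  n5⇒n6
[37] read 'a'  n6⇒n7  → match P2@[34:37],P5@[36:37]
[38] read 'a'  n7⇒n3 ·f  → match P4@[37:38]
[39] read 'b'  n3⇒n8 ·f
[40] read 'a'  n8⇒n11  → match P5@[39:40]
[41] read 'a'  n11⇒n3 ·f  → match P4@[40:41]
[42] read 'a'  n3⇒n4  → match P1@[40:42],P4@[41:42]
[43] read 'a'  n4⇒n4 ·f  → match P1@[41:43],P4@[42:43]

All matches (sorted): [[1,0],[2,0],[4,2],[4,5],[5,0],[6,0],[9,5],[11,5],[13,5],[14,4],[16,0],[17,0],[19,4],[20,1],[20,4],[21,1],[21,4],[22,0],[23,0],[24,0],[25,0],[27,4],[28,1],[28,4],[29,1],[29,4],[30,1],[30,4],[31,1],[31,4],[32,1],[32,4],[33,1],[33,4],[34,0],[35,0],[37,2],[37,5],[38,4],[40,5],[41,4],[42,1],[42,4],[43,1],[43,4]]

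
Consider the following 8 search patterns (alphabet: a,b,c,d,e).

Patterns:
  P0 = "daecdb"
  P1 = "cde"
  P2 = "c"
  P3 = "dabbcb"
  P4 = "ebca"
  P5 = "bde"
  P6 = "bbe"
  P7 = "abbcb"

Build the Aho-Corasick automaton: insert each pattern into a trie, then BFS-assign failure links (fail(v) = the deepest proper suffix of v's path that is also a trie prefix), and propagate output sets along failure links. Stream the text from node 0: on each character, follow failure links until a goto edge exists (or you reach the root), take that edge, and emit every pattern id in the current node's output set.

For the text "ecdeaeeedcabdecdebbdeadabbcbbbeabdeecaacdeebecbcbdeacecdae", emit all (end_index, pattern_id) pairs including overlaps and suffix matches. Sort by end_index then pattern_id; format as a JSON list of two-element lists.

Construct AC machine:
Trie nodes:
  n0 'ε': a→23 b→18 c→7 d→1 e→14
  n1 'd': a→2
  n2 'da': b→10 e→3
  n3 'dae': c→4
  n4 'daec': d→5
  n5 'daecd': b→6
  n6 'daecdb': ·  ←P0
  n7 'c': d→8  ←P2
  n8 'cd': e→9
  n9 'cde': ·  ←P1
  n10 'dab': b→11
  n11 'dabb': c→12
  n12 'dabbc': b→13
  n13 'dabbcb': ·  ←P3
  n14 'e': b→15
  n15 'eb': c→16
  n16 'ebc': a→17
  n17 'ebca': ·  ←P4
  n18 'b': b→21 d→19
  n19 'bd': e→20
  n20 'bde': ·  ←P5
  n21 'bb': e→22
  n22 'bbe': ·  ←P6
  n23 'a': b→24
  n24 'ab': b→25
  n25 'abb': c→26
  n26 'abbc': b→27
  n27 'abbcb': ·  ←P7

Failure links (BFS by depth):
  n1('d'): parent n0 fail=0; on 'd' 0 → fail=0;  out ∅∪∅=∅
  n7('c'): parent n0 fail=0; on 'c' 0 → fail=0;  out {2}∪∅={2}
  n14('e'): parent n0 fail=0; on 'e' 0 → fail=0;  out ∅∪∅=∅
  n18('b'): parent n0 fail=0; on 'b' 0 → fail=0;  out ∅∪∅=∅
  n23('a'): parent n0 fail=0; on 'a' 0 → fail=0;  out ∅∪∅=∅
  n2('da'): parent n1 fail=0; on 'a' 0 → fail=23;  out ∅∪∅=∅
  n8('cd'): parent n7 fail=0; on 'd' 0 → fail=1;  out ∅∪∅=∅
  n15('eb'): parent n14 fail=0; on 'b' 0 → fail=18;  out ∅∪∅=∅
  n19('bd'): parent n18 fail=0; on 'd' 0 → fail=1;  out ∅∪∅=∅
  n21('bb'): parent n18 fail=0; on 'b' 0 → fail=18;  out ∅∪∅=∅
  n24('ab'): parent n23 fail=0; on 'b' 0 → fail=18;  out ∅∪∅=∅
  n3('dae'): parent n2 fail=23; on 'e' 23→0 → fail=14;  out ∅∪∅=∅
  n9('cde'): parent n8 fail=1; on 'e' 1→0 → fail=14;  out {1}∪∅={1}
  n10('dab'): parent n2 fail=23; on 'b' 23 → fail=24;  out ∅∪∅=∅
  n16('ebc'): parent n15 fail=18; on 'c' 18→0 → fail=7;  out ∅∪{2}={2}
  n20('bde'): parent n19 fail=1; on 'e' 1→0 → fail=14;  out {5}∪∅={5}
  n22('bbe'): parent n21 fail=18; on 'e' 18→0 → fail=14;  out {6}∪∅={6}
  n25('abb'): parent n24 fail=18; on 'b' 18 → fail=21;  out ∅∪∅=∅
  n4('daec'): parent n3 fail=14; on 'c' 14→0 → fail=7;  out ∅∪{2}={2}
  n11('dabb'): parent n10 fail=24; on 'b' 24 → fail=25;  out ∅∪∅=∅
  n17('ebca'): parent n16 fail=7; on 'a' 7→0 → fail=23;  out {4}∪∅={4}
  n26('abbc'): parent n25 fail=21; on 'c' 21→18→0 → fail=7;  out ∅∪{2}={2}
  n5('daecd'): parent n4 fail=7; on 'd' 7 → fail=8;  out ∅∪∅=∅
  n12('dabbc'): parent n11 fail=25; on 'c' 25 → fail=26;  out ∅∪{2}={2}
  n27('abbcb'): parent n26 fail=7; on 'b' 7→0 → fail=18;  out {7}∪∅={7}
  n6('daecdb'): parent n5 fail=8; on 'b' 8→1→0 → fail=18;  out {0}∪∅={0}
  n13('dabbcb'): parent n12 fail=26; on 'b' 26 → fail=27;  out {3}∪{7}={3,7}

Run:
i=0 'e': node 0→14
i=1 'c': node 14→7 ·f  ** P2@[1:1]
i=2 'd': node 7→8
i=3 'e': node 8→9  ** P1@[1:3]
i=4 'a': node 9→23 ·f
i=5 'e': node 23→14 ·f
i=6 'e': node 14→14 ·f
i=7 'e': node 14→14 ·f
i=8 'd': node 14→1 ·f
i=9 'c': node 1→7 ·f  ** P2@[9:9]
i=10 'a': node 7→23 ·f
i=11 'b': node 23→24
i=12 'd': node 24→19 ·f
i=13 'e': node 19→20  ** P5@[11:13]
i=14 'c': node 20→7 ·f  ** P2@[14:14]
i=15 'd': node 7→8
i=16 'e': node 8→9  ** P1@[14:16]
i=17 'b': node 9→15 ·f
i=18 'b': node 15→21 ·f
i=19 'd': node 21→19 ·f
i=20 'e': node 19→20  ** P5@[18:20]
i=21 'a': node 20→23 ·f
i=22 'd': node 23→1 ·f
i=23 'a': node 1→2
i=24 'b': node 2→10
i=25 'b': node 10→11
i=26 'c': node 11→12  ** P2@[26:26]
i=27 'b': node 12→13  ** P3@[22:27],P7@[23:27]
i=28 'b': node 13→21 ·f
i=29 'b': node 21→21 ·f
i=30 'e': node 21→22  ** P6@[28:30]
i=31 'a': node 22→23 ·f
i=32 'b': node 23→24
i=33 'd': node 24→19 ·f
i=34 'e': node 19→20  ** P5@[32:34]
i=35 'e': node 20→14 ·f
i=36 'c': node 14→7 ·f  ** P2@[36:36]
i=37 'a': node 7→23 ·f
i=38 'a': node 23→23 ·f
i=39 'c': node 23→7 ·f  ** P2@[39:39]
i=40 'd': node 7→8
i=41 'e': node 8→9  ** P1@[39:41]
i=42 'e': node 9→14 ·f
i=43 'b': node 14→15
i=44 'e': node 15→14 ·f
i=45 'c': node 14→7 ·f  ** P2@[45:45]
i=46 'b': node 7→18 ·f
i=47 'c': node 18→7 ·f  ** P2@[47:47]
i=48 'b': node 7→18 ·f
i=49 'd': node 18→19
i=50 'e': node 19→20  ** P5@[48:50]
i=51 'a': node 20→23 ·f
i=52 'c': node 23→7 ·f  ** P2@[52:52]
i=53 'e': node 7→14 ·f
i=54 'c': node 14→7 ·f  ** P2@[54:54]
i=55 'd': node 7→8
i=56 'a': node 8→2 ·f
i=57 'e': node 2→3

All matches (sorted): [[1,2],[3,1],[9,2],[13,5],[14,2],[16,1],[20,5],[26,2],[27,3],[27,7],[30,6],[34,5],[36,2],[39,2],[41,1],[45,2],[47,2],[50,5],[52,2],[54,2]]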